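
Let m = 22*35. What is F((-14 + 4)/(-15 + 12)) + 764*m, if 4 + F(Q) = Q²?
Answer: 5294584/9 ≈ 5.8829e+5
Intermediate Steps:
m = 770
F(Q) = -4 + Q²
F((-14 + 4)/(-15 + 12)) + 764*m = (-4 + ((-14 + 4)/(-15 + 12))²) + 764*770 = (-4 + (-10/(-3))²) + 588280 = (-4 + (-10*(-⅓))²) + 588280 = (-4 + (10/3)²) + 588280 = (-4 + 100/9) + 588280 = 64/9 + 588280 = 5294584/9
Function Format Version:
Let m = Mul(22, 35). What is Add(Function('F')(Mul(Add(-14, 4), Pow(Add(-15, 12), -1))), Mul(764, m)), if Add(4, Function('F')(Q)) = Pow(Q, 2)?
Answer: Rational(5294584, 9) ≈ 5.8829e+5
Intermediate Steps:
m = 770
Function('F')(Q) = Add(-4, Pow(Q, 2))
Add(Function('F')(Mul(Add(-14, 4), Pow(Add(-15, 12), -1))), Mul(764, m)) = Add(Add(-4, Pow(Mul(Add(-14, 4), Pow(Add(-15, 12), -1)), 2)), Mul(764, 770)) = Add(Add(-4, Pow(Mul(-10, Pow(-3, -1)), 2)), 588280) = Add(Add(-4, Pow(Mul(-10, Rational(-1, 3)), 2)), 588280) = Add(Add(-4, Pow(Rational(10, 3), 2)), 588280) = Add(Add(-4, Rational(100, 9)), 588280) = Add(Rational(64, 9), 588280) = Rational(5294584, 9)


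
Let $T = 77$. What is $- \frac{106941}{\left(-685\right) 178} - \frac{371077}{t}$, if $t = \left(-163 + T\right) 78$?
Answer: $\frac{22981389419}{408953220} \approx 56.196$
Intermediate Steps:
$t = -6708$ ($t = \left(-163 + 77\right) 78 = \left(-86\right) 78 = -6708$)
$- \frac{106941}{\left(-685\right) 178} - \frac{371077}{t} = - \frac{106941}{\left(-685\right) 178} - \frac{371077}{-6708} = - \frac{106941}{-121930} - - \frac{371077}{6708} = \left(-106941\right) \left(- \frac{1}{121930}\right) + \frac{371077}{6708} = \frac{106941}{121930} + \frac{371077}{6708} = \frac{22981389419}{408953220}$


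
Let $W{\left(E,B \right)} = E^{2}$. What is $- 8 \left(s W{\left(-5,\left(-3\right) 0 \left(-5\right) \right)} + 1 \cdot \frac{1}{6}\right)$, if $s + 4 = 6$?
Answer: $- \frac{1204}{3} \approx -401.33$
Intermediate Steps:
$s = 2$ ($s = -4 + 6 = 2$)
$- 8 \left(s W{\left(-5,\left(-3\right) 0 \left(-5\right) \right)} + 1 \cdot \frac{1}{6}\right) = - 8 \left(2 \left(-5\right)^{2} + 1 \cdot \frac{1}{6}\right) = - 8 \left(2 \cdot 25 + 1 \cdot \frac{1}{6}\right) = - 8 \left(50 + \frac{1}{6}\right) = \left(-8\right) \frac{301}{6} = - \frac{1204}{3}$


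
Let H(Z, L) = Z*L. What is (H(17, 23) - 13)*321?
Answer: 121338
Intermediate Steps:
H(Z, L) = L*Z
(H(17, 23) - 13)*321 = (23*17 - 13)*321 = (391 - 13)*321 = 378*321 = 121338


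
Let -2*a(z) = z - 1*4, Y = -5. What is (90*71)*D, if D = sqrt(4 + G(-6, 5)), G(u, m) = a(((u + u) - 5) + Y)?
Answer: 6390*sqrt(17) ≈ 26347.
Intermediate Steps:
a(z) = 2 - z/2 (a(z) = -(z - 1*4)/2 = -(z - 4)/2 = -(-4 + z)/2 = 2 - z/2)
G(u, m) = 7 - u (G(u, m) = 2 - (((u + u) - 5) - 5)/2 = 2 - ((2*u - 5) - 5)/2 = 2 - ((-5 + 2*u) - 5)/2 = 2 - (-10 + 2*u)/2 = 2 + (5 - u) = 7 - u)
D = sqrt(17) (D = sqrt(4 + (7 - 1*(-6))) = sqrt(4 + (7 + 6)) = sqrt(4 + 13) = sqrt(17) ≈ 4.1231)
(90*71)*D = (90*71)*sqrt(17) = 6390*sqrt(17)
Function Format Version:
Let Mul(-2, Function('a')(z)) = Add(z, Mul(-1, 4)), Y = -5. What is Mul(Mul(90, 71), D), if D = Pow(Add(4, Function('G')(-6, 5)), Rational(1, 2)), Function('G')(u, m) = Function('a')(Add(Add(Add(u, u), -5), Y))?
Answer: Mul(6390, Pow(17, Rational(1, 2))) ≈ 26347.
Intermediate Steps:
Function('a')(z) = Add(2, Mul(Rational(-1, 2), z)) (Function('a')(z) = Mul(Rational(-1, 2), Add(z, Mul(-1, 4))) = Mul(Rational(-1, 2), Add(z, -4)) = Mul(Rational(-1, 2), Add(-4, z)) = Add(2, Mul(Rational(-1, 2), z)))
Function('G')(u, m) = Add(7, Mul(-1, u)) (Function('G')(u, m) = Add(2, Mul(Rational(-1, 2), Add(Add(Add(u, u), -5), -5))) = Add(2, Mul(Rational(-1, 2), Add(Add(Mul(2, u), -5), -5))) = Add(2, Mul(Rational(-1, 2), Add(Add(-5, Mul(2, u)), -5))) = Add(2, Mul(Rational(-1, 2), Add(-10, Mul(2, u)))) = Add(2, Add(5, Mul(-1, u))) = Add(7, Mul(-1, u)))
D = Pow(17, Rational(1, 2)) (D = Pow(Add(4, Add(7, Mul(-1, -6))), Rational(1, 2)) = Pow(Add(4, Add(7, 6)), Rational(1, 2)) = Pow(Add(4, 13), Rational(1, 2)) = Pow(17, Rational(1, 2)) ≈ 4.1231)
Mul(Mul(90, 71), D) = Mul(Mul(90, 71), Pow(17, Rational(1, 2))) = Mul(6390, Pow(17, Rational(1, 2)))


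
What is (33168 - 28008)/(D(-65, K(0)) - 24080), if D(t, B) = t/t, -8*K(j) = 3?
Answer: -5160/24079 ≈ -0.21429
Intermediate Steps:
K(j) = -3/8 (K(j) = -1/8*3 = -3/8)
D(t, B) = 1
(33168 - 28008)/(D(-65, K(0)) - 24080) = (33168 - 28008)/(1 - 24080) = 5160/(-24079) = 5160*(-1/24079) = -5160/24079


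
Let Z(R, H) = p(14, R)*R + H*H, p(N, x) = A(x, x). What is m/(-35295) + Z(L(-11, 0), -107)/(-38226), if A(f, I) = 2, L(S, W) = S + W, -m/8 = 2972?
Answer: 168515137/449728890 ≈ 0.37470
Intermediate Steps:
m = -23776 (m = -8*2972 = -23776)
p(N, x) = 2
Z(R, H) = H**2 + 2*R (Z(R, H) = 2*R + H*H = 2*R + H**2 = H**2 + 2*R)
m/(-35295) + Z(L(-11, 0), -107)/(-38226) = -23776/(-35295) + ((-107)**2 + 2*(-11 + 0))/(-38226) = -23776*(-1/35295) + (11449 + 2*(-11))*(-1/38226) = 23776/35295 + (11449 - 22)*(-1/38226) = 23776/35295 + 11427*(-1/38226) = 23776/35295 - 3809/12742 = 168515137/449728890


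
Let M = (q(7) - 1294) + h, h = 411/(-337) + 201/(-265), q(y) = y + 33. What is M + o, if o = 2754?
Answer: 133780848/89305 ≈ 1498.0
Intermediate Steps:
q(y) = 33 + y
h = -176652/89305 (h = 411*(-1/337) + 201*(-1/265) = -411/337 - 201/265 = -176652/89305 ≈ -1.9781)
M = -112165122/89305 (M = ((33 + 7) - 1294) - 176652/89305 = (40 - 1294) - 176652/89305 = -1254 - 176652/89305 = -112165122/89305 ≈ -1256.0)
M + o = -112165122/89305 + 2754 = 133780848/89305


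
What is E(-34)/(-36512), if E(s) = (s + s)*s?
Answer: -289/4564 ≈ -0.063322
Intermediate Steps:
E(s) = 2*s**2 (E(s) = (2*s)*s = 2*s**2)
E(-34)/(-36512) = (2*(-34)**2)/(-36512) = (2*1156)*(-1/36512) = 2312*(-1/36512) = -289/4564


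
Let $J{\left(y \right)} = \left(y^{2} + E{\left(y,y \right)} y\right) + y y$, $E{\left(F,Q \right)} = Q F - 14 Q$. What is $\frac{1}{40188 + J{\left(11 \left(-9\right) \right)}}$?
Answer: $- \frac{1}{1047723} \approx -9.5445 \cdot 10^{-7}$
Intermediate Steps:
$E{\left(F,Q \right)} = - 14 Q + F Q$ ($E{\left(F,Q \right)} = F Q - 14 Q = - 14 Q + F Q$)
$J{\left(y \right)} = 2 y^{2} + y^{2} \left(-14 + y\right)$ ($J{\left(y \right)} = \left(y^{2} + y \left(-14 + y\right) y\right) + y y = \left(y^{2} + y^{2} \left(-14 + y\right)\right) + y^{2} = 2 y^{2} + y^{2} \left(-14 + y\right)$)
$\frac{1}{40188 + J{\left(11 \left(-9\right) \right)}} = \frac{1}{40188 + \left(11 \left(-9\right)\right)^{2} \left(-12 + 11 \left(-9\right)\right)} = \frac{1}{40188 + \left(-99\right)^{2} \left(-12 - 99\right)} = \frac{1}{40188 + 9801 \left(-111\right)} = \frac{1}{40188 - 1087911} = \frac{1}{-1047723} = - \frac{1}{1047723}$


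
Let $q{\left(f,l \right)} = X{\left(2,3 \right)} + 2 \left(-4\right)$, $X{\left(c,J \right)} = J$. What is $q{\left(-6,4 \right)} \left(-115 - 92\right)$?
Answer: $1035$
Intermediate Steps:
$q{\left(f,l \right)} = -5$ ($q{\left(f,l \right)} = 3 + 2 \left(-4\right) = 3 - 8 = -5$)
$q{\left(-6,4 \right)} \left(-115 - 92\right) = - 5 \left(-115 - 92\right) = \left(-5\right) \left(-207\right) = 1035$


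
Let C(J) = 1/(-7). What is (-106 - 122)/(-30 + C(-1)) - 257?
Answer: -52631/211 ≈ -249.44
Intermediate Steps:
C(J) = -⅐
(-106 - 122)/(-30 + C(-1)) - 257 = (-106 - 122)/(-30 - ⅐) - 257 = -228/(-211/7) - 257 = -228*(-7/211) - 257 = 1596/211 - 257 = -52631/211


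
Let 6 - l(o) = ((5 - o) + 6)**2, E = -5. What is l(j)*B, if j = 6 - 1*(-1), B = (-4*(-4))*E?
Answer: 800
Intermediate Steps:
B = -80 (B = -4*(-4)*(-5) = 16*(-5) = -80)
j = 7 (j = 6 + 1 = 7)
l(o) = 6 - (11 - o)**2 (l(o) = 6 - ((5 - o) + 6)**2 = 6 - (11 - o)**2)
l(j)*B = (6 - (-11 + 7)**2)*(-80) = (6 - 1*(-4)**2)*(-80) = (6 - 1*16)*(-80) = (6 - 16)*(-80) = -10*(-80) = 800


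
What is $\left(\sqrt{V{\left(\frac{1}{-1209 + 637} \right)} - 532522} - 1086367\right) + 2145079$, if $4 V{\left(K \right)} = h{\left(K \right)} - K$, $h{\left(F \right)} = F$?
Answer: $1058712 + i \sqrt{532522} \approx 1.0587 \cdot 10^{6} + 729.74 i$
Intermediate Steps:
$V{\left(K \right)} = 0$ ($V{\left(K \right)} = \frac{K - K}{4} = \frac{1}{4} \cdot 0 = 0$)
$\left(\sqrt{V{\left(\frac{1}{-1209 + 637} \right)} - 532522} - 1086367\right) + 2145079 = \left(\sqrt{0 - 532522} - 1086367\right) + 2145079 = \left(\sqrt{-532522} - 1086367\right) + 2145079 = \left(i \sqrt{532522} - 1086367\right) + 2145079 = \left(-1086367 + i \sqrt{532522}\right) + 2145079 = 1058712 + i \sqrt{532522}$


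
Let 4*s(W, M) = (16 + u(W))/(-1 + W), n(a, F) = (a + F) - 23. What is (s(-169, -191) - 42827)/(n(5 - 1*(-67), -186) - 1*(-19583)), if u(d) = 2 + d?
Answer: -9707403/4407760 ≈ -2.2023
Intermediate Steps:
n(a, F) = -23 + F + a (n(a, F) = (F + a) - 23 = -23 + F + a)
s(W, M) = (18 + W)/(4*(-1 + W)) (s(W, M) = ((16 + (2 + W))/(-1 + W))/4 = ((18 + W)/(-1 + W))/4 = (18 + W)/(4*(-1 + W)))
(s(-169, -191) - 42827)/(n(5 - 1*(-67), -186) - 1*(-19583)) = ((18 - 169)/(4*(-1 - 169)) - 42827)/((-23 - 186 + (5 - 1*(-67))) - 1*(-19583)) = ((1/4)*(-151)/(-170) - 42827)/((-23 - 186 + (5 + 67)) + 19583) = ((1/4)*(-1/170)*(-151) - 42827)/((-23 - 186 + 72) + 19583) = (151/680 - 42827)/(-137 + 19583) = -29122209/680/19446 = -29122209/680*1/19446 = -9707403/4407760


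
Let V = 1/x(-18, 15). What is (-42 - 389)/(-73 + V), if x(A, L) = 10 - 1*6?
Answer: 1724/291 ≈ 5.9244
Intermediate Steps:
x(A, L) = 4 (x(A, L) = 10 - 6 = 4)
V = 1/4 ≈ 0.25000
(-42 - 389)/(-73 + V) = (-42 - 389)/(-73 + 1/4) = -431/(-291/4) = -431*(-4/291) = 1724/291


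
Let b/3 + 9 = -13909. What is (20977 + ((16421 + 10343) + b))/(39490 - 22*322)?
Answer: 5987/32406 ≈ 0.18475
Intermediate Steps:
b = -41754 (b = -27 + 3*(-13909) = -27 - 41727 = -41754)
(20977 + ((16421 + 10343) + b))/(39490 - 22*322) = (20977 + ((16421 + 10343) - 41754))/(39490 - 22*322) = (20977 + (26764 - 41754))/(39490 - 7084) = (20977 - 14990)/32406 = 5987*(1/32406) = 5987/32406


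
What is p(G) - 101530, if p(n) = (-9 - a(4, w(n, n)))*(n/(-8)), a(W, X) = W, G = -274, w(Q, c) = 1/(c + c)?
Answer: -407901/4 ≈ -1.0198e+5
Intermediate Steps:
w(Q, c) = 1/(2*c)
p(n) = 13*n/8 (p(n) = (-9 - 1*4)*(n/(-8)) = (-9 - 4)*(n*(-⅛)) = -(-13)*n/8 = 13*n/8)
p(G) - 101530 = (13/8)*(-274) - 101530 = -1781/4 - 101530 = -407901/4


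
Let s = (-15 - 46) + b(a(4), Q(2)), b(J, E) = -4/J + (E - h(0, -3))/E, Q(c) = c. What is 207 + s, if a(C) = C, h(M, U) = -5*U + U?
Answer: 140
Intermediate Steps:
h(M, U) = -4*U
b(J, E) = -4/J + (-12 + E)/E (b(J, E) = -4/J + (E - (-4)*(-3))/E = -4/J + (E - 1*12)/E = -4/J + (E - 12)/E = -4/J + (-12 + E)/E)
s = -67 (s = (-15 - 46) + (1 - 12/2 - 4/4) = -61 + (1 - 12*½ - 4*¼) = -61 + (1 - 6 - 1) = -61 - 6 = -67)
207 + s = 207 - 67 = 140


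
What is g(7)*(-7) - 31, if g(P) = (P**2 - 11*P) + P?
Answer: 116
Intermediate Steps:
g(P) = P**2 - 10*P
g(7)*(-7) - 31 = (7*(-10 + 7))*(-7) - 31 = (7*(-3))*(-7) - 31 = -21*(-7) - 31 = 147 - 31 = 116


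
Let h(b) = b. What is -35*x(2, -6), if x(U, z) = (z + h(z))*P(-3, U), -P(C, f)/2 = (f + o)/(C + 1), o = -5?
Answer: -1260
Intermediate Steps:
P(C, f) = -2*(-5 + f)/(1 + C) (P(C, f) = -2*(f - 5)/(C + 1) = -2*(-5 + f)/(1 + C))
x(U, z) = 2*z*(-5 + U) (x(U, z) = (z + z)*(2*(5 - U)/(1 - 3)) = (2*z)*(2*(5 - U)/(-2)) = (2*z)*(2*(-1/2)*(5 - U)) = (2*z)*(-5 + U) = 2*z*(-5 + U))
-35*x(2, -6) = -70*(-6)*(-5 + 2) = -70*(-6)*(-3) = -35*36 = -1260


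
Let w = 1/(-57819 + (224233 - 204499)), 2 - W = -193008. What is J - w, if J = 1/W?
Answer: 46219/1470157170 ≈ 3.1438e-5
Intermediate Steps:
W = 193010 (W = 2 - 1*(-193008) = 2 + 193008 = 193010)
w = -1/38085 (w = 1/(-57819 + 19734) = 1/(-38085) = -1/38085 ≈ -2.6257e-5)
J = 1/193010 ≈ 5.1811e-6
J - w = 1/193010 - 1*(-1/38085) = 1/193010 + 1/38085 = 46219/1470157170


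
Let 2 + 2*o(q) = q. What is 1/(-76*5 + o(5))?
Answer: -2/757 ≈ -0.0026420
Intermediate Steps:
o(q) = -1 + q/2
1/(-76*5 + o(5)) = 1/(-76*5 + (-1 + (1/2)*5)) = 1/(-380 + (-1 + 5/2)) = 1/(-380 + 3/2) = 1/(-757/2) = -2/757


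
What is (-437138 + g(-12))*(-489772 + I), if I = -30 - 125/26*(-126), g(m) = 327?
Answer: 2777921831861/13 ≈ 2.1369e+11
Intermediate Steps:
I = 7485/13 (I = -30 - 125*1/26*(-126) = -30 - 125/26*(-126) = -30 + 7875/13 = 7485/13 ≈ 575.77)
(-437138 + g(-12))*(-489772 + I) = (-437138 + 327)*(-489772 + 7485/13) = -436811*(-6359551/13) = 2777921831861/13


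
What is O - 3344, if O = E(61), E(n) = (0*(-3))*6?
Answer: -3344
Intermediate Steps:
E(n) = 0 (E(n) = 0*6 = 0)
O = 0
O - 3344 = 0 - 3344 = -3344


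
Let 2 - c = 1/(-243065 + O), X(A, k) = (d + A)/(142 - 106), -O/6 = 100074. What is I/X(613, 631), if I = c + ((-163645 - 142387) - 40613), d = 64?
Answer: -10526273650296/571055593 ≈ -18433.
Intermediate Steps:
O = -600444 (O = -6*100074 = -600444)
X(A, k) = 16/9 + A/36 (X(A, k) = (64 + A)/(142 - 106) = (64 + A)/36 = (64 + A)*(1/36) = 16/9 + A/36)
c = 1687019/843509 (c = 2 - 1/(-243065 - 600444) = 2 - 1/(-843509) = 2 - 1*(-1/843509) = 2 + 1/843509 = 1687019/843509 ≈ 2.0000)
I = -292396490286/843509 (I = 1687019/843509 + ((-163645 - 142387) - 40613) = 1687019/843509 + (-306032 - 40613) = 1687019/843509 - 346645 = -292396490286/843509 ≈ -3.4664e+5)
I/X(613, 631) = -292396490286/(843509*(16/9 + (1/36)*613)) = -292396490286/(843509*(16/9 + 613/36)) = -292396490286/(843509*677/36) = -292396490286/843509*36/677 = -10526273650296/571055593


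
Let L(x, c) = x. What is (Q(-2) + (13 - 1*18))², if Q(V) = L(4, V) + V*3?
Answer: 49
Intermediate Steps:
Q(V) = 4 + 3*V (Q(V) = 4 + V*3 = 4 + 3*V)
(Q(-2) + (13 - 1*18))² = ((4 + 3*(-2)) + (13 - 1*18))² = ((4 - 6) + (13 - 18))² = (-2 - 5)² = (-7)² = 49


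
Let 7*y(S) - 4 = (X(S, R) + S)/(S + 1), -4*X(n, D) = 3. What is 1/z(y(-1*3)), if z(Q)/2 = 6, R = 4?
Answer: 1/12 ≈ 0.083333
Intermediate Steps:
X(n, D) = -¾ (X(n, D) = -¼*3 = -¾)
y(S) = 4/7 + (-¾ + S)/(7*(1 + S)) (y(S) = 4/7 + ((-¾ + S)/(S + 1))/7 = 4/7 + ((-¾ + S)/(1 + S))/7 = 4/7 + (-¾ + S)/(7*(1 + S)))
z(Q) = 12 (z(Q) = 2*6 = 12)
1/z(y(-1*3)) = 1/12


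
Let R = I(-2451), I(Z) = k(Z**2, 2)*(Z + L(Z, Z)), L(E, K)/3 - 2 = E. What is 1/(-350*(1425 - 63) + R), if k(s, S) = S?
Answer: -1/496296 ≈ -2.0149e-6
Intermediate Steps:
L(E, K) = 6 + 3*E
I(Z) = 12 + 8*Z (I(Z) = 2*(Z + (6 + 3*Z)) = 2*(6 + 4*Z) = 12 + 8*Z)
R = -19596 (R = 12 + 8*(-2451) = 12 - 19608 = -19596)
1/(-350*(1425 - 63) + R) = 1/(-350*(1425 - 63) - 19596) = 1/(-350*1362 - 19596) = 1/(-476700 - 19596) = 1/(-496296) = -1/496296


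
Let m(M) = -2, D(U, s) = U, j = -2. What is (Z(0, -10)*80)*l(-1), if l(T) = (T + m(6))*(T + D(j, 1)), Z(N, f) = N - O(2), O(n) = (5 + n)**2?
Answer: -35280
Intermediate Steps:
Z(N, f) = -49 + N (Z(N, f) = N - (5 + 2)**2 = N - 1*7**2 = N - 1*49 = N - 49 = -49 + N)
l(T) = (-2 + T)**2 (l(T) = (T - 2)*(T - 2) = (-2 + T)*(-2 + T) = (-2 + T)**2)
(Z(0, -10)*80)*l(-1) = ((-49 + 0)*80)*(4 + (-1)**2 - 4*(-1)) = (-49*80)*(4 + 1 + 4) = -3920*9 = -35280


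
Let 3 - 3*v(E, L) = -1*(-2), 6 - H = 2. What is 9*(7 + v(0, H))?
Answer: 66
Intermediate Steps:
H = 4 (H = 6 - 1*2 = 6 - 2 = 4)
v(E, L) = 1/3 (v(E, L) = 1 - (-1)*(-2)/3 = 1 - 1/3*2 = 1 - 2/3 = 1/3)
9*(7 + v(0, H)) = 9*(7 + 1/3) = 9*(22/3) = 66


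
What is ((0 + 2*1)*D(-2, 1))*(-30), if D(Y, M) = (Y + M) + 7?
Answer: -360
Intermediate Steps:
D(Y, M) = 7 + M + Y (D(Y, M) = (M + Y) + 7 = 7 + M + Y)
((0 + 2*1)*D(-2, 1))*(-30) = ((0 + 2*1)*(7 + 1 - 2))*(-30) = ((0 + 2)*6)*(-30) = (2*6)*(-30) = 12*(-30) = -360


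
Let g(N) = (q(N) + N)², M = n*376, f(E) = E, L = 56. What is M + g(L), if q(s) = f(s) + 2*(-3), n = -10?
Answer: 7476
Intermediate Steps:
q(s) = -6 + s (q(s) = s + 2*(-3) = s - 6 = -6 + s)
M = -3760 (M = -10*376 = -3760)
g(N) = (-6 + 2*N)² (g(N) = ((-6 + N) + N)² = (-6 + 2*N)²)
M + g(L) = -3760 + 4*(-3 + 56)² = -3760 + 4*53² = -3760 + 4*2809 = -3760 + 11236 = 7476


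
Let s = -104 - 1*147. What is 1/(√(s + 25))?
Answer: -I*√226/226 ≈ -0.066519*I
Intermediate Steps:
s = -251 (s = -104 - 147 = -251)
1/(√(s + 25)) = 1/(√(-251 + 25)) = 1/(√(-226)) = 1/(I*√226) = -I*√226/226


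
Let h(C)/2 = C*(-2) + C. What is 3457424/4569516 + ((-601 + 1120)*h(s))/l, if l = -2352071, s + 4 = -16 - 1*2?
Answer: 2006939314432/2686956516909 ≈ 0.74692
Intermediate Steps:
s = -22 (s = -4 + (-16 - 1*2) = -4 + (-16 - 2) = -4 - 18 = -22)
h(C) = -2*C (h(C) = 2*(C*(-2) + C) = 2*(-2*C + C) = 2*(-C) = -2*C)
3457424/4569516 + ((-601 + 1120)*h(s))/l = 3457424/4569516 + ((-601 + 1120)*(-2*(-22)))/(-2352071) = 3457424*(1/4569516) + (519*44)*(-1/2352071) = 864356/1142379 + 22836*(-1/2352071) = 864356/1142379 - 22836/2352071 = 2006939314432/2686956516909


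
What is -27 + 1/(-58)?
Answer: -1567/58 ≈ -27.017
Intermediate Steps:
-27 + 1/(-58) = -27 - 1/58 = -1567/58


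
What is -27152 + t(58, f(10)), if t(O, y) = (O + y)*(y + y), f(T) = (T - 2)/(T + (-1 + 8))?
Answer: -7831024/289 ≈ -27097.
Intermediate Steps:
f(T) = (-2 + T)/(7 + T) (f(T) = (-2 + T)/(T + 7) = (-2 + T)/(7 + T))
t(O, y) = 2*y*(O + y) (t(O, y) = (O + y)*(2*y) = 2*y*(O + y))
-27152 + t(58, f(10)) = -27152 + 2*((-2 + 10)/(7 + 10))*(58 + (-2 + 10)/(7 + 10)) = -27152 + 2*(8/17)*(58 + 8/17) = -27152 + 2*(8/17)*(994/17) = -27152 + 15904/289 = -7831024/289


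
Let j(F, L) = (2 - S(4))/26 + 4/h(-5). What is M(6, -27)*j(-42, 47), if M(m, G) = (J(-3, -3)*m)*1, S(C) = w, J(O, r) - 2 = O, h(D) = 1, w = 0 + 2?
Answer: -24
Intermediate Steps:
w = 2
J(O, r) = 2 + O
S(C) = 2
M(m, G) = -m (M(m, G) = ((2 - 3)*m)*1 = -m*1 = -m)
j(F, L) = 4 (j(F, L) = (2 - 1*2)/26 + 4/1 = (2 - 2)*(1/26) + 4*1 = 0*(1/26) + 4 = 0 + 4 = 4)
M(6, -27)*j(-42, 47) = -1*6*4 = -6*4 = -24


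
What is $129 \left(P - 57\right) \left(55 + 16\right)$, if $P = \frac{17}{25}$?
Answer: $- \frac{12895872}{25} \approx -5.1584 \cdot 10^{5}$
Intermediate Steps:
$P = \frac{17}{25}$ ($P = 17 \cdot \frac{1}{25} = \frac{17}{25} \approx 0.68$)
$129 \left(P - 57\right) \left(55 + 16\right) = 129 \left(\frac{17}{25} - 57\right) \left(55 + 16\right) = 129 \left(\left(- \frac{1408}{25}\right) 71\right) = 129 \left(- \frac{99968}{25}\right) = - \frac{12895872}{25}$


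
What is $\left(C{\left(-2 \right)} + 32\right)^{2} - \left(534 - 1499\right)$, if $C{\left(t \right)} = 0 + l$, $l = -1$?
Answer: $1926$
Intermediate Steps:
$C{\left(t \right)} = -1$ ($C{\left(t \right)} = 0 - 1 = -1$)
$\left(C{\left(-2 \right)} + 32\right)^{2} - \left(534 - 1499\right) = \left(-1 + 32\right)^{2} - \left(534 - 1499\right) = 31^{2} - -965 = 961 + 965 = 1926$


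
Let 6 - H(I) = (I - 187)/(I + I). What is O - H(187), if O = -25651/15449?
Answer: -118345/15449 ≈ -7.6604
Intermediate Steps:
O = -25651/15449 (O = -25651*1/15449 = -25651/15449 ≈ -1.6604)
H(I) = 6 - (-187 + I)/(2*I) (H(I) = 6 - (I - 187)/(I + I) = 6 - (-187 + I)/(2*I))
O - H(187) = -25651/15449 - 11*(17 + 187)/(2*187) = -25651/15449 - 11*204/(2*187) = -25651/15449 - 1*6 = -25651/15449 - 6 = -118345/15449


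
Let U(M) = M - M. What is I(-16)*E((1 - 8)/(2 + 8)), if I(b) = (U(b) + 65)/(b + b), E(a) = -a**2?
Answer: 637/640 ≈ 0.99531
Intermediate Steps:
U(M) = 0
I(b) = 65/(2*b) (I(b) = (0 + 65)/(b + b) = 65/((2*b)) = 65*(1/(2*b)) = 65/(2*b))
I(-16)*E((1 - 8)/(2 + 8)) = ((65/2)/(-16))*(-((1 - 8)/(2 + 8))**2) = ((65/2)*(-1/16))*(-(-7/10)**2) = -(-65)*(-7*1/10)**2/32 = -(-65)*(-7/10)**2/32 = -(-65)*49/(32*100) = -65/32*(-49/100) = 637/640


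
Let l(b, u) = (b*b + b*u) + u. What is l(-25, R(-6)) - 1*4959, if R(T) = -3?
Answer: -4262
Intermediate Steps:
l(b, u) = u + b² + b*u (l(b, u) = (b² + b*u) + u = u + b² + b*u)
l(-25, R(-6)) - 1*4959 = (-3 + (-25)² - 25*(-3)) - 1*4959 = (-3 + 625 + 75) - 4959 = 697 - 4959 = -4262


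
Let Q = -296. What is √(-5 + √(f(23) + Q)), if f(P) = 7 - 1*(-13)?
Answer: √(-5 + 2*I*√69) ≈ 2.4849 + 3.3429*I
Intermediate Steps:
f(P) = 20 (f(P) = 7 + 13 = 20)
√(-5 + √(f(23) + Q)) = √(-5 + √(20 - 296)) = √(-5 + √(-276)) = √(-5 + 2*I*√69)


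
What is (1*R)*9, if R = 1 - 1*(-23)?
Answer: 216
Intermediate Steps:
R = 24 (R = 1 + 23 = 24)
(1*R)*9 = (1*24)*9 = 24*9 = 216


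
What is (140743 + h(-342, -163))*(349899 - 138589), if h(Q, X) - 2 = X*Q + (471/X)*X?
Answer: 41620040220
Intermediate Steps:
h(Q, X) = 473 + Q*X (h(Q, X) = 2 + (X*Q + (471/X)*X) = 2 + (Q*X + 471) = 2 + (471 + Q*X) = 473 + Q*X)
(140743 + h(-342, -163))*(349899 - 138589) = (140743 + (473 - 342*(-163)))*(349899 - 138589) = (140743 + (473 + 55746))*211310 = (140743 + 56219)*211310 = 196962*211310 = 41620040220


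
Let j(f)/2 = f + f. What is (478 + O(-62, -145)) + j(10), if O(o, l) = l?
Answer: 373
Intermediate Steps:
j(f) = 4*f (j(f) = 2*(f + f) = 2*(2*f) = 4*f)
(478 + O(-62, -145)) + j(10) = (478 - 145) + 4*10 = 333 + 40 = 373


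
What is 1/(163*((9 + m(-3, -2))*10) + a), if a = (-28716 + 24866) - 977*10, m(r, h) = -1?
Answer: -1/580 ≈ -0.0017241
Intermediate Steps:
a = -13620 (a = -3850 - 9770 = -13620)
1/(163*((9 + m(-3, -2))*10) + a) = 1/(163*((9 - 1)*10) - 13620) = 1/(163*(8*10) - 13620) = 1/(163*80 - 13620) = 1/(13040 - 13620) = 1/(-580) = -1/580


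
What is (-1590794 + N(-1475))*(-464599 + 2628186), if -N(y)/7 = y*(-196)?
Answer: -7820272229978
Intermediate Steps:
N(y) = 1372*y (N(y) = -7*y*(-196) = -(-1372)*y = 1372*y)
(-1590794 + N(-1475))*(-464599 + 2628186) = (-1590794 + 1372*(-1475))*(-464599 + 2628186) = (-1590794 - 2023700)*2163587 = -3614494*2163587 = -7820272229978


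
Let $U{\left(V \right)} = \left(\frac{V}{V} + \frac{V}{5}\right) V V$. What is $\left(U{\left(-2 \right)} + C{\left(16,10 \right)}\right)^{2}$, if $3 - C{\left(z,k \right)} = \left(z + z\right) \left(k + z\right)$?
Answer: $\frac{17081689}{25} \approx 6.8327 \cdot 10^{5}$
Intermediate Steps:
$C{\left(z,k \right)} = 3 - 2 z \left(k + z\right)$ ($C{\left(z,k \right)} = 3 - \left(z + z\right) \left(k + z\right) = 3 - 2 z \left(k + z\right)$)
$U{\left(V \right)} = V^{2} \left(1 + \frac{V}{5}\right)$ ($U{\left(V \right)} = \left(1 + V \frac{1}{5}\right) V V = \left(1 + \frac{V}{5}\right) V V = V \left(1 + \frac{V}{5}\right) V = V^{2} \left(1 + \frac{V}{5}\right)$)
$\left(U{\left(-2 \right)} + C{\left(16,10 \right)}\right)^{2} = \left(\frac{\left(-2\right)^{2} \left(5 - 2\right)}{5} - \left(-3 + 320 + 512\right)\right)^{2} = \left(\frac{1}{5} \cdot 4 \cdot 3 - 829\right)^{2} = \left(\frac{12}{5} - 829\right)^{2} = \left(- \frac{4133}{5}\right)^{2} = \frac{17081689}{25}$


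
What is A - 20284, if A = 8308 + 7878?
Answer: -4098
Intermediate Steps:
A = 16186
A - 20284 = 16186 - 20284 = -4098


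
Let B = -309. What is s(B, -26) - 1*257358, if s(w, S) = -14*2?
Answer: -257386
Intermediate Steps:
s(w, S) = -28
s(B, -26) - 1*257358 = -28 - 1*257358 = -28 - 257358 = -257386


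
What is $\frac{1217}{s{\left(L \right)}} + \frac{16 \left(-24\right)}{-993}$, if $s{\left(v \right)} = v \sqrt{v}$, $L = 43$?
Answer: $\frac{128}{331} + \frac{1217 \sqrt{43}}{1849} \approx 4.7028$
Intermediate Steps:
$s{\left(v \right)} = v^{\frac{3}{2}}$
$\frac{1217}{s{\left(L \right)}} + \frac{16 \left(-24\right)}{-993} = \frac{1217}{43^{\frac{3}{2}}} + \frac{16 \left(-24\right)}{-993} = \frac{1217}{43 \sqrt{43}} - - \frac{128}{331} = 1217 \frac{\sqrt{43}}{1849} + \frac{128}{331} = \frac{1217 \sqrt{43}}{1849} + \frac{128}{331} = \frac{128}{331} + \frac{1217 \sqrt{43}}{1849}$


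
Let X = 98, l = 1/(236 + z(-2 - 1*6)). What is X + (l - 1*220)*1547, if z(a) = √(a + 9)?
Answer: -80635807/237 ≈ -3.4024e+5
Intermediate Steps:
z(a) = √(9 + a)
l = 1/237 (l = 1/(236 + √(9 + (-2 - 1*6))) = 1/(236 + √(9 + (-2 - 6))) = 1/(236 + √(9 - 8)) = 1/(236 + √1) = 1/(236 + 1) = 1/237 ≈ 0.0042194)
X + (l - 1*220)*1547 = 98 + (1/237 - 1*220)*1547 = 98 + (1/237 - 220)*1547 = 98 - 52139/237*1547 = 98 - 80659033/237 = -80635807/237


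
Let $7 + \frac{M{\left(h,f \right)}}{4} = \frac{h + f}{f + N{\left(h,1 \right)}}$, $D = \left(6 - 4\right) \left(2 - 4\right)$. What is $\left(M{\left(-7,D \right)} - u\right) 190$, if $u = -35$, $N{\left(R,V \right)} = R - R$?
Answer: $3420$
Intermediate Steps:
$N{\left(R,V \right)} = 0$
$D = -4$ ($D = 2 \left(-2\right) = -4$)
$M{\left(h,f \right)} = -28 + \frac{4 \left(f + h\right)}{f}$ ($M{\left(h,f \right)} = -28 + 4 \frac{h + f}{f + 0} = -28 + 4 \frac{f + h}{f} = -28 + \frac{4 \left(f + h\right)}{f}$)
$\left(M{\left(-7,D \right)} - u\right) 190 = \left(\left(-24 + 4 \left(-7\right) \frac{1}{-4}\right) - -35\right) 190 = \left(\left(-24 + 4 \left(-7\right) \left(- \frac{1}{4}\right)\right) + 35\right) 190 = \left(\left(-24 + 7\right) + 35\right) 190 = \left(-17 + 35\right) 190 = 18 \cdot 190 = 3420$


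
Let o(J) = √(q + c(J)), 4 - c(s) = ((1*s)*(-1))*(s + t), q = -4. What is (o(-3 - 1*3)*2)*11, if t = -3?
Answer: 66*√6 ≈ 161.67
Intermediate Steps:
c(s) = 4 + s*(-3 + s) (c(s) = 4 - (1*s)*(-1)*(s - 3) = 4 - s*(-1)*(-3 + s) = 4 - (-s)*(-3 + s) = 4 - (-1)*s*(-3 + s) = 4 + s*(-3 + s))
o(J) = √(J² - 3*J) (o(J) = √(-4 + (4 + J² - 3*J)) = √(J² - 3*J))
(o(-3 - 1*3)*2)*11 = (√((-3 - 1*3)*(-3 + (-3 - 1*3)))*2)*11 = (√((-3 - 3)*(-3 + (-3 - 3)))*2)*11 = (√(-6*(-3 - 6))*2)*11 = (√(-6*(-9))*2)*11 = (√54*2)*11 = ((3*√6)*2)*11 = (6*√6)*11 = 66*√6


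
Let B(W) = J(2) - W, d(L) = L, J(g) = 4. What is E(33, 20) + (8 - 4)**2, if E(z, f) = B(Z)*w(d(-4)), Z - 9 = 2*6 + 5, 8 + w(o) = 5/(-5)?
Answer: 214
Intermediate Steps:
w(o) = -9 (w(o) = -8 + 5/(-5) = -8 + 5*(-1/5) = -8 - 1 = -9)
Z = 26 (Z = 9 + (2*6 + 5) = 9 + (12 + 5) = 9 + 17 = 26)
B(W) = 4 - W
E(z, f) = 198 (E(z, f) = (4 - 1*26)*(-9) = (4 - 26)*(-9) = -22*(-9) = 198)
E(33, 20) + (8 - 4)**2 = 198 + (8 - 4)**2 = 198 + 4**2 = 198 + 16 = 214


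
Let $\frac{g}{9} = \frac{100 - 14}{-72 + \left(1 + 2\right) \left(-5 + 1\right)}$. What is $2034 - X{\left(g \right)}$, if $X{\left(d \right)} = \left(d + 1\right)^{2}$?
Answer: $\frac{385439}{196} \approx 1966.5$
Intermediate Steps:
$g = - \frac{129}{14}$ ($g = 9 \frac{100 - 14}{-72 + \left(1 + 2\right) \left(-5 + 1\right)} = 9 \frac{86}{-72 + 3 \left(-4\right)} = 9 \frac{86}{-72 - 12} = 9 \frac{86}{-84} = 9 \cdot 86 \left(- \frac{1}{84}\right) = 9 \left(- \frac{43}{42}\right) = - \frac{129}{14} \approx -9.2143$)
$X{\left(d \right)} = \left(1 + d\right)^{2}$
$2034 - X{\left(g \right)} = 2034 - \left(1 - \frac{129}{14}\right)^{2} = 2034 - \left(- \frac{115}{14}\right)^{2} = 2034 - \frac{13225}{196} = \frac{385439}{196}$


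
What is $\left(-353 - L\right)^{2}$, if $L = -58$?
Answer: $87025$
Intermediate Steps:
$\left(-353 - L\right)^{2} = \left(-353 - -58\right)^{2} = \left(-353 + 58\right)^{2} = \left(-295\right)^{2} = 87025$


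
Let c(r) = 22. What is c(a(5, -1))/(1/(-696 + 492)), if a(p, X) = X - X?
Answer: -4488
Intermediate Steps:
a(p, X) = 0
c(a(5, -1))/(1/(-696 + 492)) = 22/(1/(-696 + 492)) = 22/(1/(-204)) = 22/(-1/204) = 22*(-204) = -4488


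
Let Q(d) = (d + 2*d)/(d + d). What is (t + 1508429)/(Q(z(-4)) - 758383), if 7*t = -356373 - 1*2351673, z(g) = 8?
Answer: -15701914/10617341 ≈ -1.4789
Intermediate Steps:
Q(d) = 3/2 (Q(d) = (3*d)/((2*d)) = (3*d)*(1/(2*d)) = 3/2)
t = -2708046/7 (t = (-356373 - 1*2351673)/7 = (-356373 - 2351673)/7 = (⅐)*(-2708046) = -2708046/7 ≈ -3.8686e+5)
(t + 1508429)/(Q(z(-4)) - 758383) = (-2708046/7 + 1508429)/(3/2 - 758383) = 7850957/(7*(-1516763/2)) = (7850957/7)*(-2/1516763) = -15701914/10617341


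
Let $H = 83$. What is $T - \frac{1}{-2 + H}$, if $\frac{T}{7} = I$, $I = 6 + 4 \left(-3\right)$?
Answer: $- \frac{3403}{81} \approx -42.012$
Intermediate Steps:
$I = -6$ ($I = 6 - 12 = -6$)
$T = -42$ ($T = 7 \left(-6\right) = -42$)
$T - \frac{1}{-2 + H} = -42 - \frac{1}{-2 + 83} = -42 - \frac{1}{81} = - \frac{3403}{81}$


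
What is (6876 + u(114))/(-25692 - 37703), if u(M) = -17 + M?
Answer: -6973/63395 ≈ -0.10999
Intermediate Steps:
(6876 + u(114))/(-25692 - 37703) = (6876 + (-17 + 114))/(-25692 - 37703) = (6876 + 97)/(-63395) = 6973*(-1/63395) = -6973/63395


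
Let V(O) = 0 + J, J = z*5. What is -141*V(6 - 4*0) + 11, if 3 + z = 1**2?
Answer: 1421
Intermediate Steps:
z = -2 (z = -3 + 1**2 = -3 + 1 = -2)
J = -10 (J = -2*5 = -10)
V(O) = -10 (V(O) = 0 - 10 = -10)
-141*V(6 - 4*0) + 11 = -141*(-10) + 11 = 1410 + 11 = 1421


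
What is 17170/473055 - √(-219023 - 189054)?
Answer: 3434/94611 - I*√408077 ≈ 0.036296 - 638.81*I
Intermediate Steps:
17170/473055 - √(-219023 - 189054) = 17170*(1/473055) - √(-408077) = 3434/94611 - I*√408077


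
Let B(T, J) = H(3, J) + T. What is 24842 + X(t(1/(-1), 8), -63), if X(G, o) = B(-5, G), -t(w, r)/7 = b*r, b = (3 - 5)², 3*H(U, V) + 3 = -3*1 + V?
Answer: 74281/3 ≈ 24760.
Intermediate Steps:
H(U, V) = -2 + V/3 (H(U, V) = -1 + (-3*1 + V)/3 = -1 + (-3 + V)/3 = -1 + (-1 + V/3) = -2 + V/3)
b = 4 (b = (-2)² = 4)
t(w, r) = -28*r
B(T, J) = -2 + T + J/3 (B(T, J) = (-2 + J/3) + T = -2 + T + J/3)
X(G, o) = -7 + G/3 (X(G, o) = -2 - 5 + G/3 = -7 + G/3)
24842 + X(t(1/(-1), 8), -63) = 24842 + (-7 + (-28*8)/3) = 24842 + (-7 + (⅓)*(-224)) = 24842 + (-7 - 224/3) = 24842 - 245/3 = 74281/3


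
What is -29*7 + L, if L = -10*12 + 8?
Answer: -315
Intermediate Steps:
L = -112 (L = -120 + 8 = -112)
-29*7 + L = -29*7 - 112 = -203 - 112 = -315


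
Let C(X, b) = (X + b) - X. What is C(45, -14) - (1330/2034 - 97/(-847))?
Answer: -12721490/861399 ≈ -14.768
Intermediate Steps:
C(X, b) = b
C(45, -14) - (1330/2034 - 97/(-847)) = -14 - (1330/2034 - 97/(-847)) = -14 - (1330*(1/2034) - 97*(-1/847)) = -14 - (665/1017 + 97/847) = -14 - 1*661904/861399 = -14 - 661904/861399 = -12721490/861399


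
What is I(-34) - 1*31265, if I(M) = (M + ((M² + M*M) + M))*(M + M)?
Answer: -183857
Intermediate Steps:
I(M) = 2*M*(2*M + 2*M²) (I(M) = (M + ((M² + M²) + M))*(2*M) = (M + (2*M² + M))*(2*M) = (M + (M + 2*M²))*(2*M) = (2*M + 2*M²)*(2*M) = 2*M*(2*M + 2*M²))
I(-34) - 1*31265 = 4*(-34)²*(1 - 34) - 1*31265 = 4*1156*(-33) - 31265 = -152592 - 31265 = -183857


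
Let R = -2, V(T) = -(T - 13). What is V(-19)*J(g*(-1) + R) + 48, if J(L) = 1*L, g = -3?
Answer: 80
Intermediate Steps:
V(T) = 13 - T (V(T) = -(-13 + T) = 13 - T)
J(L) = L
V(-19)*J(g*(-1) + R) + 48 = (13 - 1*(-19))*(-3*(-1) - 2) + 48 = (13 + 19)*(3 - 2) + 48 = 32*1 + 48 = 32 + 48 = 80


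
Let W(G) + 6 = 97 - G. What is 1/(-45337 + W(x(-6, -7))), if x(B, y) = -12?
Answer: -1/45234 ≈ -2.2107e-5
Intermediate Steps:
W(G) = 91 - G (W(G) = -6 + (97 - G) = 91 - G)
1/(-45337 + W(x(-6, -7))) = 1/(-45337 + (91 - 1*(-12))) = 1/(-45337 + (91 + 12)) = 1/(-45337 + 103) = 1/(-45234) = -1/45234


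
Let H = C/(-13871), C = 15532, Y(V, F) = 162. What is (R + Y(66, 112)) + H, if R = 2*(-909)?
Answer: -2089628/1261 ≈ -1657.1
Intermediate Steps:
R = -1818
H = -1412/1261 (H = 15532/(-13871) = 15532*(-1/13871) = -1412/1261 ≈ -1.1197)
(R + Y(66, 112)) + H = (-1818 + 162) - 1412/1261 = -1656 - 1412/1261 = -2089628/1261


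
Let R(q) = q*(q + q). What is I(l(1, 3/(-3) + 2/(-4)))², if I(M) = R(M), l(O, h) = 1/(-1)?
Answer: 4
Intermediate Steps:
R(q) = 2*q² (R(q) = q*(2*q) = 2*q²)
l(O, h) = -1 (l(O, h) = 1*(-1) = -1)
I(M) = 2*M²
I(l(1, 3/(-3) + 2/(-4)))² = (2*(-1)²)² = (2*1)² = 2² = 4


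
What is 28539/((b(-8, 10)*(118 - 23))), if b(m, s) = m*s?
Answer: -28539/7600 ≈ -3.7551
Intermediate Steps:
28539/((b(-8, 10)*(118 - 23))) = 28539/(((-8*10)*(118 - 23))) = 28539/((-80*95)) = 28539/(-7600) = 28539*(-1/7600) = -28539/7600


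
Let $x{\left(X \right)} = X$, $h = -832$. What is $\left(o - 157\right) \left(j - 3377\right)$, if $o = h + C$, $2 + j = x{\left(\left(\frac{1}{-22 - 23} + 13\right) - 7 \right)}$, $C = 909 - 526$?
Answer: $\frac{30660772}{15} \approx 2.0441 \cdot 10^{6}$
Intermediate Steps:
$C = 383$
$j = \frac{179}{45}$ ($j = -2 - \left(-6 - \frac{1}{-22 - 23}\right) = -2 - \left(-6 + \frac{1}{45}\right) = -2 + \left(\left(- \frac{1}{45} + 13\right) - 7\right) = -2 + \left(\frac{584}{45} - 7\right) = -2 + \frac{269}{45} = \frac{179}{45} \approx 3.9778$)
$o = -449$ ($o = -832 + 383 = -449$)
$\left(o - 157\right) \left(j - 3377\right) = \left(-449 - 157\right) \left(\frac{179}{45} - 3377\right) = \left(-606\right) \left(- \frac{151786}{45}\right) = \frac{30660772}{15}$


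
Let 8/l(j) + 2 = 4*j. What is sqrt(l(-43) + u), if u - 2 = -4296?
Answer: I*sqrt(32501634)/87 ≈ 65.529*I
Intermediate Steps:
u = -4294 (u = 2 - 4296 = -4294)
l(j) = 8/(-2 + 4*j)
sqrt(l(-43) + u) = sqrt(4/(-1 + 2*(-43)) - 4294) = sqrt(4/(-1 - 86) - 4294) = sqrt(4/(-87) - 4294) = sqrt(4*(-1/87) - 4294) = sqrt(-4/87 - 4294) = sqrt(-373582/87) = I*sqrt(32501634)/87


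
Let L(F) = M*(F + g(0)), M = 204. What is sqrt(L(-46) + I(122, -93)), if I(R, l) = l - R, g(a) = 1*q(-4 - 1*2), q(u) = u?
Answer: I*sqrt(10823) ≈ 104.03*I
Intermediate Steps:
g(a) = -6 (g(a) = 1*(-4 - 1*2) = 1*(-4 - 2) = 1*(-6) = -6)
L(F) = -1224 + 204*F (L(F) = 204*(F - 6) = 204*(-6 + F) = -1224 + 204*F)
sqrt(L(-46) + I(122, -93)) = sqrt((-1224 + 204*(-46)) + (-93 - 1*122)) = sqrt((-1224 - 9384) + (-93 - 122)) = sqrt(-10608 - 215) = sqrt(-10823) = I*sqrt(10823)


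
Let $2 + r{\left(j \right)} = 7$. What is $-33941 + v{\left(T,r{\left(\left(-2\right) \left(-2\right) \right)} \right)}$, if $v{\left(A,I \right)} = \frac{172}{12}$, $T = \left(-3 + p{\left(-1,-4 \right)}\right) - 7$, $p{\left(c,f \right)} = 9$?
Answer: $- \frac{101780}{3} \approx -33927.0$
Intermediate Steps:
$T = -1$ ($T = \left(-3 + 9\right) - 7 = 6 - 7 = -1$)
$r{\left(j \right)} = 5$ ($r{\left(j \right)} = -2 + 7 = 5$)
$v{\left(A,I \right)} = \frac{43}{3}$ ($v{\left(A,I \right)} = 172 \cdot \frac{1}{12} = \frac{43}{3}$)
$-33941 + v{\left(T,r{\left(\left(-2\right) \left(-2\right) \right)} \right)} = -33941 + \frac{43}{3} = - \frac{101780}{3}$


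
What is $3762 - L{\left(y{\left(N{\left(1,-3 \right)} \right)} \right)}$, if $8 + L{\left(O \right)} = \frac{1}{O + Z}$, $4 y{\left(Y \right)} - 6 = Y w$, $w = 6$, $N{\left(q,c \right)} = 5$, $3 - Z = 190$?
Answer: $\frac{671061}{178} \approx 3770.0$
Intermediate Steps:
$Z = -187$ ($Z = 3 - 190 = -187$)
$y{\left(Y \right)} = \frac{3}{2} + \frac{3 Y}{2}$ ($y{\left(Y \right)} = \frac{3}{2} + \frac{Y 6}{4} = \frac{3}{2} + \frac{6 Y}{4} = \frac{3}{2} + \frac{3 Y}{2}$)
$L{\left(O \right)} = -8 + \frac{1}{-187 + O}$ ($L{\left(O \right)} = -8 + \frac{1}{O - 187} = -8 + \frac{1}{-187 + O}$)
$3762 - L{\left(y{\left(N{\left(1,-3 \right)} \right)} \right)} = 3762 - \frac{1497 - 8 \left(\frac{3}{2} + \frac{3}{2} \cdot 5\right)}{-187 + \left(\frac{3}{2} + \frac{3}{2} \cdot 5\right)} = 3762 - \frac{1497 - 8 \left(\frac{3}{2} + \frac{15}{2}\right)}{-187 + \left(\frac{3}{2} + \frac{15}{2}\right)} = 3762 - \frac{1497 - 72}{-187 + 9} = 3762 - \frac{1497 - 72}{-178} = 3762 - \left(- \frac{1}{178}\right) 1425 = 3762 - - \frac{1425}{178} = 3762 + \frac{1425}{178} = \frac{671061}{178}$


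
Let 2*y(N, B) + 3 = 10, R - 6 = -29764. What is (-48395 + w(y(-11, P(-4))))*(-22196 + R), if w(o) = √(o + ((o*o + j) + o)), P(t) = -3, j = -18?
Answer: 2514313830 - 25977*√5 ≈ 2.5143e+9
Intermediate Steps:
R = -29758 (R = 6 - 29764 = -29758)
y(N, B) = 7/2 (y(N, B) = -3/2 + (½)*10 = -3/2 + 5 = 7/2)
w(o) = √(-18 + o² + 2*o) (w(o) = √(o + ((o*o - 18) + o)) = √(o + ((o² - 18) + o)) = √(o + ((-18 + o²) + o)) = √(o + (-18 + o + o²)) = √(-18 + o² + 2*o))
(-48395 + w(y(-11, P(-4))))*(-22196 + R) = (-48395 + √(-18 + (7/2)² + 2*(7/2)))*(-22196 - 29758) = (-48395 + √(-18 + 49/4 + 7))*(-51954) = (-48395 + √(5/4))*(-51954) = (-48395 + √5/2)*(-51954) = 2514313830 - 25977*√5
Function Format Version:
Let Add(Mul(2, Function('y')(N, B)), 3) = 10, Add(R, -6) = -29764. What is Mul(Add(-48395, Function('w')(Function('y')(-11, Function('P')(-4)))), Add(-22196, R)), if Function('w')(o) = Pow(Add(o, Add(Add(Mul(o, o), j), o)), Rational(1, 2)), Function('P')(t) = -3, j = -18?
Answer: Add(2514313830, Mul(-25977, Pow(5, Rational(1, 2)))) ≈ 2.5143e+9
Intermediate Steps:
R = -29758 (R = Add(6, -29764) = -29758)
Function('y')(N, B) = Rational(7, 2) (Function('y')(N, B) = Add(Rational(-3, 2), Mul(Rational(1, 2), 10)) = Add(Rational(-3, 2), 5) = Rational(7, 2))
Function('w')(o) = Pow(Add(-18, Pow(o, 2), Mul(2, o)), Rational(1, 2)) (Function('w')(o) = Pow(Add(o, Add(Add(Mul(o, o), -18), o)), Rational(1, 2)) = Pow(Add(o, Add(Add(Pow(o, 2), -18), o)), Rational(1, 2)) = Pow(Add(o, Add(Add(-18, Pow(o, 2)), o)), Rational(1, 2)) = Pow(Add(o, Add(-18, o, Pow(o, 2))), Rational(1, 2)) = Pow(Add(-18, Pow(o, 2), Mul(2, o)), Rational(1, 2)))
Mul(Add(-48395, Function('w')(Function('y')(-11, Function('P')(-4)))), Add(-22196, R)) = Mul(Add(-48395, Pow(Add(-18, Pow(Rational(7, 2), 2), Mul(2, Rational(7, 2))), Rational(1, 2))), Add(-22196, -29758)) = Mul(Add(-48395, Pow(Add(-18, Rational(49, 4), 7), Rational(1, 2))), -51954) = Mul(Add(-48395, Pow(Rational(5, 4), Rational(1, 2))), -51954) = Mul(Add(-48395, Mul(Rational(1, 2), Pow(5, Rational(1, 2)))), -51954) = Add(2514313830, Mul(-25977, Pow(5, Rational(1, 2))))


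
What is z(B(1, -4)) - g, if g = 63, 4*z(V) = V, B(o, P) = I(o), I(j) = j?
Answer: -251/4 ≈ -62.750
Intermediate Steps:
B(o, P) = o
z(V) = V/4
z(B(1, -4)) - g = (¼)*1 - 1*63 = ¼ - 63 = -251/4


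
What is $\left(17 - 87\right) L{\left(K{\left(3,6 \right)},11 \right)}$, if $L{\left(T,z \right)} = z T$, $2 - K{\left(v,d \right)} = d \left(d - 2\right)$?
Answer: $16940$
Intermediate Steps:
$K{\left(v,d \right)} = 2 - d \left(-2 + d\right)$ ($K{\left(v,d \right)} = 2 - d \left(d - 2\right) = 2 - d \left(-2 + d\right)$)
$L{\left(T,z \right)} = T z$
$\left(17 - 87\right) L{\left(K{\left(3,6 \right)},11 \right)} = \left(17 - 87\right) \left(2 - 6^{2} + 2 \cdot 6\right) 11 = - 70 \left(2 - 36 + 12\right) 11 = - 70 \left(\left(-22\right) 11\right) = \left(-70\right) \left(-242\right) = 16940$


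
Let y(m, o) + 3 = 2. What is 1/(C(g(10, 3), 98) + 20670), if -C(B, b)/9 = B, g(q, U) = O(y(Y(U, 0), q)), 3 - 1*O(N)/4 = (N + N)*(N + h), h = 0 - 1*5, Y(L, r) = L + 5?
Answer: 1/20994 ≈ 4.7633e-5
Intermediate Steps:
Y(L, r) = 5 + L
y(m, o) = -1 (y(m, o) = -3 + 2 = -1)
h = -5 (h = 0 - 5 = -5)
O(N) = 12 - 8*N*(-5 + N) (O(N) = 12 - 4*(N + N)*(N - 5) = 12 - 4*2*N*(-5 + N) = 12 - 8*N*(-5 + N))
g(q, U) = -36 (g(q, U) = 12 - 8*(-1)**2 + 40*(-1) = 12 - 8*1 - 40 = 12 - 8 - 40 = -36)
C(B, b) = -9*B
1/(C(g(10, 3), 98) + 20670) = 1/(-9*(-36) + 20670) = 1/(324 + 20670) = 1/20994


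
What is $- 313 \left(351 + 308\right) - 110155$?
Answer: $-316422$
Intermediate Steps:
$- 313 \left(351 + 308\right) - 110155 = \left(-313\right) 659 - 110155 = -206267 - 110155 = -316422$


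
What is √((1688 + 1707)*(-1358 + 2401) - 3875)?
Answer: √3537110 ≈ 1880.7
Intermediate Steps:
√((1688 + 1707)*(-1358 + 2401) - 3875) = √(3395*1043 - 3875) = √(3540985 - 3875) = √3537110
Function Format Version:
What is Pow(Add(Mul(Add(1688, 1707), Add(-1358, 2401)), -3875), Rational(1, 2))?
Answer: Pow(3537110, Rational(1, 2)) ≈ 1880.7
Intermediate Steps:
Pow(Add(Mul(Add(1688, 1707), Add(-1358, 2401)), -3875), Rational(1, 2)) = Pow(Add(Mul(3395, 1043), -3875), Rational(1, 2)) = Pow(Add(3540985, -3875), Rational(1, 2)) = Pow(3537110, Rational(1, 2))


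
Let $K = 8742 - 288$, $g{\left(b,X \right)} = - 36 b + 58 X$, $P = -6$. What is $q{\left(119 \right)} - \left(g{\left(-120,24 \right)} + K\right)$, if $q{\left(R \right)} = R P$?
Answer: $-14880$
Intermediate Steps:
$K = 8454$
$q{\left(R \right)} = - 6 R$ ($q{\left(R \right)} = R \left(-6\right) = - 6 R$)
$q{\left(119 \right)} - \left(g{\left(-120,24 \right)} + K\right) = \left(-6\right) 119 - \left(\left(\left(-36\right) \left(-120\right) + 58 \cdot 24\right) + 8454\right) = -714 - \left(\left(4320 + 1392\right) + 8454\right) = -714 - \left(5712 + 8454\right) = -714 - 14166 = -14880$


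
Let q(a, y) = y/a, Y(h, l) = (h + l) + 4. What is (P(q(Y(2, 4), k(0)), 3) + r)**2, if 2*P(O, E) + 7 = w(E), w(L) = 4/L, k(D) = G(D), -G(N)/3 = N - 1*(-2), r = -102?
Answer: 395641/36 ≈ 10990.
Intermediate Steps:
G(N) = -6 - 3*N (G(N) = -3*(N - 1*(-2)) = -3*(N + 2) = -3*(2 + N) = -6 - 3*N)
k(D) = -6 - 3*D
Y(h, l) = 4 + h + l
P(O, E) = -7/2 + 2/E (P(O, E) = -7/2 + (4/E)/2 = -7/2 + 2/E)
(P(q(Y(2, 4), k(0)), 3) + r)**2 = ((-7/2 + 2/3) - 102)**2 = (-17/6 - 102)**2 = (-629/6)**2 = 395641/36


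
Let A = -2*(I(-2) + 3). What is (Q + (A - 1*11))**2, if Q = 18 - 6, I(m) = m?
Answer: 1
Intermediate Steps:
A = -2 (A = -2*(-2 + 3) = -2*1 = -2)
Q = 12
(Q + (A - 1*11))**2 = (12 + (-2 - 1*11))**2 = (12 + (-2 - 11))**2 = (12 - 13)**2 = (-1)**2 = 1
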